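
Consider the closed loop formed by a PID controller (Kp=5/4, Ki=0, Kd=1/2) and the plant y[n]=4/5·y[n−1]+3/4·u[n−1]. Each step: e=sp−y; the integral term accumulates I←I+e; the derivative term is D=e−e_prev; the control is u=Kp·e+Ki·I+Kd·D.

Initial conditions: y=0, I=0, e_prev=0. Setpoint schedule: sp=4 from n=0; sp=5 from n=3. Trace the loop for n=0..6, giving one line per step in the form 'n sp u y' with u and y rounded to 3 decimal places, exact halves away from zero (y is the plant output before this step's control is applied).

0 4 7.000 0.000
1 4 -4.188 5.250
2 4 5.771 1.059
3 5 -1.778 5.176
4 5 3.925 2.807
5 5 -1.429 5.190
6 5 3.454 3.080

(exact arithmetic carried between steps; '≈' marks a value shown rounded to 6 d.p. or computed from one; I and e_prev carry over from the previous line; the table rounds u and y to 3 d.p., halves away from zero)
n=0: y=0, sp=4, e=sp−y=4; I=4, D=e−e_prev=4; u=5/4·4+0·4+1/2·4=7; next y=4/5·0+3/4·7=5.25
n=1: y=5.25, sp=4, e=sp−y=-1.25; I=2.75, D=e−e_prev=-5.25; u=5/4·(-1.25)+0·2.75+1/2·(-5.25)=-4.1875; next y=4/5·5.25+3/4·(-4.1875)=1.059375
n=2: y=1.059375, sp=4, e=sp−y=2.940625; I=5.690625, D=e−e_prev=4.190625; u=5/4·2.940625+0·5.690625+1/2·4.190625≈5.771094; next y=4/5·1.059375+3/4·5.771094≈5.175820
n=3: y≈5.175820, sp=5, e=sp−y≈-0.175820; I≈5.514805, D=e−e_prev≈-3.116445; u=5/4·(-0.175820)+0·5.514805+1/2·(-3.116445)≈-1.777998; next y=4/5·5.175820+3/4·(-1.777998)≈2.807158
n=4: y≈2.807158, sp=5, e=sp−y≈2.192842; I≈7.707647, D=e−e_prev≈2.368663; u=5/4·2.192842+0·7.707647+1/2·2.368663≈3.925384; next y=4/5·2.807158+3/4·3.925384≈5.189764
n=5: y≈5.189764, sp=5, e=sp−y≈-0.189764; I≈7.517883, D=e−e_prev≈-2.382607; u=5/4·(-0.189764)+0·7.517883+1/2·(-2.382607)≈-1.428509; next y=4/5·5.189764+3/4·(-1.428509)≈3.080430
n=6: y≈3.080430, sp=5, e=sp−y≈1.919570; I≈9.437453, D=e−e_prev≈2.109334; u=5/4·1.919570+0·9.437453+1/2·2.109334≈3.454130; next y=4/5·3.080430+3/4·3.454130≈5.054941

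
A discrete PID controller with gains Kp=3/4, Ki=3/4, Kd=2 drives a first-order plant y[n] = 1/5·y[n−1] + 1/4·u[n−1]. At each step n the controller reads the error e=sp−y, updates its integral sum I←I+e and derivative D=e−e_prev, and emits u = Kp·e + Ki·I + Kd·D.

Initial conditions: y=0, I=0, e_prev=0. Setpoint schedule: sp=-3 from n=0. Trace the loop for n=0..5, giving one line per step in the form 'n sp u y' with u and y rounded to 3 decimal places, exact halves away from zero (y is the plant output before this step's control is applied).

0 -3 -10.500 0.000
1 -3 2.438 -2.625
2 -3 -12.577 0.084
3 -3 1.770 -3.127
4 -3 -14.863 -0.183
5 -3 1.405 -3.752

(exact arithmetic carried between steps; '≈' marks a value shown rounded to 6 d.p. or computed from one; I and e_prev carry over from the previous line; the table rounds u and y to 3 d.p., halves away from zero)
n=0: y=0, sp=-3, e=sp−y=-3; I=-3, D=e−e_prev=-3; u=3/4·(-3)+3/4·(-3)+2·(-3)=-10.5; next y=1/5·0+1/4·(-10.5)=-2.625
n=1: y=-2.625, sp=-3, e=sp−y=-0.375; I=-3.375, D=e−e_prev=2.625; u=3/4·(-0.375)+3/4·(-3.375)+2·2.625=2.4375; next y=1/5·(-2.625)+1/4·2.4375=0.084375
n=2: y=0.084375, sp=-3, e=sp−y=-3.084375; I=-6.459375, D=e−e_prev=-2.709375; u=3/4·(-3.084375)+3/4·(-6.459375)+2·(-2.709375)≈-12.576563; next y=1/5·0.084375+1/4·(-12.576563)≈-3.127266
n=3: y≈-3.127266, sp=-3, e=sp−y≈0.127266; I≈-6.332109, D=e−e_prev≈3.211641; u=3/4·0.127266+3/4·(-6.332109)+2·3.211641≈1.769648; next y=1/5·(-3.127266)+1/4·1.769648≈-0.183041
n=4: y≈-0.183041, sp=-3, e=sp−y≈-2.816959; I≈-9.149068, D=e−e_prev≈-2.944225; u=3/4·(-2.816959)+3/4·(-9.149068)+2·(-2.944225)≈-14.862970; next y=1/5·(-0.183041)+1/4·(-14.862970)≈-3.752351
n=5: y≈-3.752351, sp=-3, e=sp−y≈0.752351; I≈-8.396718, D=e−e_prev≈3.569310; u=3/4·0.752351+3/4·(-8.396718)+2·3.569310≈1.405344; next y=1/5·(-3.752351)+1/4·1.405344≈-0.399134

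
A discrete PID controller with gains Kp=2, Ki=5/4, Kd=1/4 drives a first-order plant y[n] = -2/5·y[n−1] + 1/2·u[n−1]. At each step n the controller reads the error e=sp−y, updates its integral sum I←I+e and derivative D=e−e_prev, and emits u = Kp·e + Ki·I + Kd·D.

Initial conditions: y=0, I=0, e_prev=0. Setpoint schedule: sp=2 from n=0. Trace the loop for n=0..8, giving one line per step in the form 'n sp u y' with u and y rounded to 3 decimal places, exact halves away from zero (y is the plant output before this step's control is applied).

(exact arithmetic carried between steps; '≈' marks a value shown rounded to 6 d.p. or computed from one; I and e_prev carry over from the previous line; the table rounds u and y to 3 d.p., halves away from zero)
n=0: y=0, sp=2, e=sp−y=2; I=2, D=e−e_prev=2; u=2·2+5/4·2+1/4·2=7; next y=-2/5·0+1/2·7=3.5
n=1: y=3.5, sp=2, e=sp−y=-1.5; I=0.5, D=e−e_prev=-3.5; u=2·(-1.5)+5/4·0.5+1/4·(-3.5)=-3.25; next y=-2/5·3.5+1/2·(-3.25)=-3.025
n=2: y=-3.025, sp=2, e=sp−y=5.025; I=5.525, D=e−e_prev=6.525; u=2·5.025+5/4·5.525+1/4·6.525=18.5875; next y=-2/5·(-3.025)+1/2·18.5875=10.50375
n=3: y=10.50375, sp=2, e=sp−y=-8.50375; I=-2.97875, D=e−e_prev=-13.52875; u=2·(-8.50375)+5/4·(-2.97875)+1/4·(-13.52875)=-24.113125; next y=-2/5·10.50375+1/2·(-24.113125)≈-16.258063
n=4: y≈-16.258063, sp=2, e=sp−y≈18.258063; I≈15.279313, D=e−e_prev≈26.761813; u=2·18.258063+5/4·15.279313+1/4·26.761813≈62.305719; next y=-2/5·(-16.258063)+1/2·62.305719≈37.656084
n=5: y≈37.656084, sp=2, e=sp−y≈-35.656084; I≈-20.376772, D=e−e_prev≈-53.914147; u=2·(-35.656084)+5/4·(-20.376772)+1/4·(-53.914147)≈-110.261670; next y=-2/5·37.656084+1/2·(-110.261670)≈-70.193269
n=6: y≈-70.193269, sp=2, e=sp−y≈72.193269; I≈51.816497, D=e−e_prev≈107.849353; u=2·72.193269+5/4·51.816497+1/4·107.849353≈236.119497; next y=-2/5·(-70.193269)+1/2·236.119497≈146.137056
n=7: y≈146.137056, sp=2, e=sp−y≈-144.137056; I≈-92.320559, D=e−e_prev≈-216.330325; u=2·(-144.137056)+5/4·(-92.320559)+1/4·(-216.330325)≈-457.757393; next y=-2/5·146.137056+1/2·(-457.757393)≈-287.333519
n=8: y≈-287.333519, sp=2, e=sp−y≈289.333519; I≈197.012960, D=e−e_prev≈433.470575; u=2·289.333519+5/4·197.012960+1/4·433.470575≈933.300881; next y=-2/5·(-287.333519)+1/2·933.300881≈581.583848

0 2 7.000 0.000
1 2 -3.250 3.500
2 2 18.588 -3.025
3 2 -24.113 10.504
4 2 62.306 -16.258
5 2 -110.262 37.656
6 2 236.119 -70.193
7 2 -457.757 146.137
8 2 933.301 -287.334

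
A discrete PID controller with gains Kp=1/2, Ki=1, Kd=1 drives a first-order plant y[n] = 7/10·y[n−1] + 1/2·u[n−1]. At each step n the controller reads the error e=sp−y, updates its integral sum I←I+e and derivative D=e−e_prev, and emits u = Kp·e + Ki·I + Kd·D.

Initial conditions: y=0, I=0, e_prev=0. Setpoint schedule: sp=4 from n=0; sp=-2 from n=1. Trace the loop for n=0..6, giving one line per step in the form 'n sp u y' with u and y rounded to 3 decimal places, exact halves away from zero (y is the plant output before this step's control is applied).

0 4 10.000 0.000
1 -2 -17.500 5.000
2 -2 12.125 -5.250
3 -2 -13.969 2.388
4 -2 8.533 -5.313
5 -2 -10.506 0.547
6 -2 6.350 -4.870

(exact arithmetic carried between steps; '≈' marks a value shown rounded to 6 d.p. or computed from one; I and e_prev carry over from the previous line; the table rounds u and y to 3 d.p., halves away from zero)
n=0: y=0, sp=4, e=sp−y=4; I=4, D=e−e_prev=4; u=1/2·4+1·4+1·4=10; next y=7/10·0+1/2·10=5
n=1: y=5, sp=-2, e=sp−y=-7; I=-3, D=e−e_prev=-11; u=1/2·(-7)+1·(-3)+1·(-11)=-17.5; next y=7/10·5+1/2·(-17.5)=-5.25
n=2: y=-5.25, sp=-2, e=sp−y=3.25; I=0.25, D=e−e_prev=10.25; u=1/2·3.25+1·0.25+1·10.25=12.125; next y=7/10·(-5.25)+1/2·12.125=2.3875
n=3: y=2.3875, sp=-2, e=sp−y=-4.3875; I=-4.1375, D=e−e_prev=-7.6375; u=1/2·(-4.3875)+1·(-4.1375)+1·(-7.6375)=-13.96875; next y=7/10·2.3875+1/2·(-13.96875)=-5.313125
n=4: y=-5.313125, sp=-2, e=sp−y=3.313125; I=-0.824375, D=e−e_prev=7.700625; u=1/2·3.313125+1·(-0.824375)+1·7.700625≈8.532813; next y=7/10·(-5.313125)+1/2·8.532813≈0.547219
n=5: y≈0.547219, sp=-2, e=sp−y≈-2.547219; I≈-3.371594, D=e−e_prev≈-5.860344; u=1/2·(-2.547219)+1·(-3.371594)+1·(-5.860344)≈-10.505547; next y=7/10·0.547219+1/2·(-10.505547)≈-4.869720
n=6: y≈-4.869720, sp=-2, e=sp−y≈2.869720; I≈-0.501873, D=e−e_prev≈5.416939; u=1/2·2.869720+1·(-0.501873)+1·5.416939≈6.349926; next y=7/10·(-4.869720)+1/2·6.349926≈-0.233841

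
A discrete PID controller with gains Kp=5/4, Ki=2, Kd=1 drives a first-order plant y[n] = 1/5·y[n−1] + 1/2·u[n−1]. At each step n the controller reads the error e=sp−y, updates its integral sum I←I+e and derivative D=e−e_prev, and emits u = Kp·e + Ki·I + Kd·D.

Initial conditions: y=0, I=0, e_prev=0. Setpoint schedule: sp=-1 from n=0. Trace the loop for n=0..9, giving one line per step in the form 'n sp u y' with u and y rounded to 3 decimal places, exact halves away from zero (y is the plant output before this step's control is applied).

0 -1 -4.250 0.000
1 -1 3.781 -2.125
2 -1 -11.354 1.466
3 -1 16.416 -5.384
4 -1 -34.854 7.131
5 -1 59.710 -16.001
6 -1 -114.707 26.655
7 -1 207.017 -52.022
8 -1 -386.403 93.104
9 -1 708.175 -174.581

(exact arithmetic carried between steps; '≈' marks a value shown rounded to 6 d.p. or computed from one; I and e_prev carry over from the previous line; the table rounds u and y to 3 d.p., halves away from zero)
n=0: y=0, sp=-1, e=sp−y=-1; I=-1, D=e−e_prev=-1; u=5/4·(-1)+2·(-1)+1·(-1)=-4.25; next y=1/5·0+1/2·(-4.25)=-2.125
n=1: y=-2.125, sp=-1, e=sp−y=1.125; I=0.125, D=e−e_prev=2.125; u=5/4·1.125+2·0.125+1·2.125=3.78125; next y=1/5·(-2.125)+1/2·3.78125=1.465625
n=2: y=1.465625, sp=-1, e=sp−y=-2.465625; I=-2.340625, D=e−e_prev=-3.590625; u=5/4·(-2.465625)+2·(-2.340625)+1·(-3.590625)≈-11.353906; next y=1/5·1.465625+1/2·(-11.353906)≈-5.383828
n=3: y≈-5.383828, sp=-1, e=sp−y≈4.383828; I≈2.043203, D=e−e_prev≈6.849453; u=5/4·4.383828+2·2.043203+1·6.849453≈16.415645; next y=1/5·(-5.383828)+1/2·16.415645≈7.131057
n=4: y≈7.131057, sp=-1, e=sp−y≈-8.131057; I≈-6.087854, D=e−e_prev≈-12.514885; u=5/4·(-8.131057)+2·(-6.087854)+1·(-12.514885)≈-34.854413; next y=1/5·7.131057+1/2·(-34.854413)≈-16.000995
n=5: y≈-16.000995, sp=-1, e=sp−y≈15.000995; I≈8.913141, D=e−e_prev≈23.132052; u=5/4·15.000995+2·8.913141+1·23.132052≈59.709578; next y=1/5·(-16.000995)+1/2·59.709578≈26.654590
n=6: y≈26.654590, sp=-1, e=sp−y≈-27.654590; I≈-18.741449, D=e−e_prev≈-42.655585; u=5/4·(-27.654590)+2·(-18.741449)+1·(-42.655585)≈-114.706720; next y=1/5·26.654590+1/2·(-114.706720)≈-52.022442
n=7: y≈-52.022442, sp=-1, e=sp−y≈51.022442; I≈32.280993, D=e−e_prev≈78.677032; u=5/4·51.022442+2·32.280993+1·78.677032≈207.017071; next y=1/5·(-52.022442)+1/2·207.017071≈93.104047
n=8: y≈93.104047, sp=-1, e=sp−y≈-94.104047; I≈-61.823054, D=e−e_prev≈-145.126489; u=5/4·(-94.104047)+2·(-61.823054)+1·(-145.126489)≈-386.402656; next y=1/5·93.104047+1/2·(-386.402656)≈-174.580519
n=9: y≈-174.580519, sp=-1, e=sp−y≈173.580519; I≈111.757465, D=e−e_prev≈267.684566; u=5/4·173.580519+2·111.757465+1·267.684566≈708.175144; next y=1/5·(-174.580519)+1/2·708.175144≈319.171468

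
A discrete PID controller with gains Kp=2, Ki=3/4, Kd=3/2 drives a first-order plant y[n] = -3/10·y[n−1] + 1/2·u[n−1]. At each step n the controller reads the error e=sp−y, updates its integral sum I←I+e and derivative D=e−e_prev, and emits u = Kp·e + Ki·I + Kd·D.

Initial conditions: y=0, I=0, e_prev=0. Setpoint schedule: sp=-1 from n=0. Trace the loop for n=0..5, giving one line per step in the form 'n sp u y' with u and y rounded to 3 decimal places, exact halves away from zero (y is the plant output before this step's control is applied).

(exact arithmetic carried between steps; '≈' marks a value shown rounded to 6 d.p. or computed from one; I and e_prev carry over from the previous line; the table rounds u and y to 3 d.p., halves away from zero)
n=0: y=0, sp=-1, e=sp−y=-1; I=-1, D=e−e_prev=-1; u=2·(-1)+3/4·(-1)+3/2·(-1)=-4.25; next y=-3/10·0+1/2·(-4.25)=-2.125
n=1: y=-2.125, sp=-1, e=sp−y=1.125; I=0.125, D=e−e_prev=2.125; u=2·1.125+3/4·0.125+3/2·2.125=5.53125; next y=-3/10·(-2.125)+1/2·5.53125=3.403125
n=2: y=3.403125, sp=-1, e=sp−y=-4.403125; I=-4.278125, D=e−e_prev=-5.528125; u=2·(-4.403125)+3/4·(-4.278125)+3/2·(-5.528125)≈-20.307031; next y=-3/10·3.403125+1/2·(-20.307031)≈-11.174453
n=3: y≈-11.174453, sp=-1, e=sp−y≈10.174453; I≈5.896328, D=e−e_prev≈14.577578; u=2·10.174453+3/4·5.896328+3/2·14.577578≈46.637520; next y=-3/10·(-11.174453)+1/2·46.637520≈26.671096
n=4: y≈26.671096, sp=-1, e=sp−y≈-27.671096; I≈-21.774768, D=e−e_prev≈-37.845549; u=2·(-27.671096)+3/4·(-21.774768)+3/2·(-37.845549)≈-128.441590; next y=-3/10·26.671096+1/2·(-128.441590)≈-72.222124
n=5: y≈-72.222124, sp=-1, e=sp−y≈71.222124; I≈49.447356, D=e−e_prev≈98.893220; u=2·71.222124+3/4·49.447356+3/2·98.893220≈327.869594; next y=-3/10·(-72.222124)+1/2·327.869594≈185.601434

0 -1 -4.250 0.000
1 -1 5.531 -2.125
2 -1 -20.307 3.403
3 -1 46.638 -11.174
4 -1 -128.442 26.671
5 -1 327.870 -72.222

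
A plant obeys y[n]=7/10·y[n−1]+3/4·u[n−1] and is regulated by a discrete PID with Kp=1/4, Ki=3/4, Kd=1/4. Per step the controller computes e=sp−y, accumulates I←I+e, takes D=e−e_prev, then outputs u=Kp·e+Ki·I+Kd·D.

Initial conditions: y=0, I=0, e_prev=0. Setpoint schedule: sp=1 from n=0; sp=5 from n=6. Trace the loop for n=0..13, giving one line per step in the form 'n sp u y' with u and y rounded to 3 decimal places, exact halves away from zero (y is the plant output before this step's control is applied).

0 1 1.250 0.000
1 1 0.578 0.938
2 1 0.669 1.090
3 1 0.421 1.265
4 1 0.346 1.201
5 1 0.305 1.100
6 5 5.331 0.999
7 5 2.683 4.698
8 5 3.081 5.301
9 5 2.105 6.021
10 5 1.804 5.794
11 5 1.633 5.409
12 5 1.728 5.011
13 5 1.879 4.803

(exact arithmetic carried between steps; '≈' marks a value shown rounded to 6 d.p. or computed from one; I and e_prev carry over from the previous line; the table rounds u and y to 3 d.p., halves away from zero)
n=0: y=0, sp=1, e=sp−y=1; I=1, D=e−e_prev=1; u=1/4·1+3/4·1+1/4·1=1.25; next y=7/10·0+3/4·1.25=0.9375
n=1: y=0.9375, sp=1, e=sp−y=0.0625; I=1.0625, D=e−e_prev=-0.9375; u=1/4·0.0625+3/4·1.0625+1/4·(-0.9375)=0.578125; next y=7/10·0.9375+3/4·0.578125≈1.089844
n=2: y≈1.089844, sp=1, e=sp−y≈-0.089844; I≈0.972656, D=e−e_prev≈-0.152344; u=1/4·(-0.089844)+3/4·0.972656+1/4·(-0.152344)≈0.668945; next y=7/10·1.089844+3/4·0.668945≈1.264600
n=3: y≈1.264600, sp=1, e=sp−y≈-0.264600; I≈0.708057, D=e−e_prev≈-0.174756; u=1/4·(-0.264600)+3/4·0.708057+1/4·(-0.174756)≈0.421204; next y=7/10·1.264600+3/4·0.421204≈1.201122
n=4: y≈1.201122, sp=1, e=sp−y≈-0.201122; I≈0.506934, D=e−e_prev≈0.063477; u=1/4·(-0.201122)+3/4·0.506934+1/4·0.063477≈0.345789; next y=7/10·1.201122+3/4·0.345789≈1.100128
n=5: y≈1.100128, sp=1, e=sp−y≈-0.100128; I≈0.406806, D=e−e_prev≈0.100995; u=1/4·(-0.100128)+3/4·0.406806+1/4·0.100995≈0.305322; next y=7/10·1.100128+3/4·0.305322≈0.999081
n=6: y≈0.999081, sp=5, e=sp−y≈4.000919; I≈4.407726, D=e−e_prev≈4.101047; u=1/4·4.000919+3/4·4.407726+1/4·4.101047≈5.331286; next y=7/10·0.999081+3/4·5.331286≈4.697821
n=7: y≈4.697821, sp=5, e=sp−y≈0.302179; I≈4.709905, D=e−e_prev≈-3.698740; u=1/4·0.302179+3/4·4.709905+1/4·(-3.698740)≈2.683288; next y=7/10·4.697821+3/4·2.683288≈5.300941
n=8: y≈5.300941, sp=5, e=sp−y≈-0.300941; I≈4.408964, D=e−e_prev≈-0.603120; u=1/4·(-0.300941)+3/4·4.408964+1/4·(-0.603120)≈3.080708; next y=7/10·5.300941+3/4·3.080708≈6.021189
n=9: y≈6.021189, sp=5, e=sp−y≈-1.021189; I≈3.387775, D=e−e_prev≈-0.720249; u=1/4·(-1.021189)+3/4·3.387775+1/4·(-0.720249)≈2.105471; next y=7/10·6.021189+3/4·2.105471≈5.793936
n=10: y≈5.793936, sp=5, e=sp−y≈-0.793936; I≈2.593838, D=e−e_prev≈0.227253; u=1/4·(-0.793936)+3/4·2.593838+1/4·0.227253≈1.803708; next y=7/10·5.793936+3/4·1.803708≈5.408536
n=11: y≈5.408536, sp=5, e=sp−y≈-0.408536; I≈2.185302, D=e−e_prev≈0.385400; u=1/4·(-0.408536)+3/4·2.185302+1/4·0.385400≈1.633192; next y=7/10·5.408536+3/4·1.633192≈5.010870
n=12: y≈5.010870, sp=5, e=sp−y≈-0.010870; I≈2.174432, D=e−e_prev≈0.397667; u=1/4·(-0.010870)+3/4·2.174432+1/4·0.397667≈1.727523; next y=7/10·5.010870+3/4·1.727523≈4.803251
n=13: y≈4.803251, sp=5, e=sp−y≈0.196749; I≈2.371181, D=e−e_prev≈0.207618; u=1/4·0.196749+3/4·2.371181+1/4·0.207618≈1.879477; next y=7/10·4.803251+3/4·1.879477≈4.771884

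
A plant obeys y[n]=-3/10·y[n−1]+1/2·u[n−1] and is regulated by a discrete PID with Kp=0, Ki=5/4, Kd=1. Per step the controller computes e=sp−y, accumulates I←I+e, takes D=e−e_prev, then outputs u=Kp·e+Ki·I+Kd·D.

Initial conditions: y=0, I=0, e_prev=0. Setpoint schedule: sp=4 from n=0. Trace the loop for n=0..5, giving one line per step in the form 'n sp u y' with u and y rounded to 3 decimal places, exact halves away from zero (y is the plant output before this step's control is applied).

(exact arithmetic carried between steps; '≈' marks a value shown rounded to 6 d.p. or computed from one; I and e_prev carry over from the previous line; the table rounds u and y to 3 d.p., halves away from zero)
n=0: y=0, sp=4, e=sp−y=4; I=4, D=e−e_prev=4; u=0·4+5/4·4+1·4=9; next y=-3/10·0+1/2·9=4.5
n=1: y=4.5, sp=4, e=sp−y=-0.5; I=3.5, D=e−e_prev=-4.5; u=0·(-0.5)+5/4·3.5+1·(-4.5)=-0.125; next y=-3/10·4.5+1/2·(-0.125)=-1.4125
n=2: y=-1.4125, sp=4, e=sp−y=5.4125; I=8.9125, D=e−e_prev=5.9125; u=0·5.4125+5/4·8.9125+1·5.9125=17.053125; next y=-3/10·(-1.4125)+1/2·17.053125≈8.950313
n=3: y≈8.950313, sp=4, e=sp−y≈-4.950313; I≈3.962188, D=e−e_prev≈-10.362813; u=0·(-4.950313)+5/4·3.962188+1·(-10.362813)≈-5.410078; next y=-3/10·8.950313+1/2·(-5.410078)≈-5.390133
n=4: y≈-5.390133, sp=4, e=sp−y≈9.390133; I≈13.352320, D=e−e_prev≈14.340445; u=0·9.390133+5/4·13.352320+1·14.340445≈31.030846; next y=-3/10·(-5.390133)+1/2·31.030846≈17.132463
n=5: y≈17.132463, sp=4, e=sp−y≈-13.132463; I≈0.219858, D=e−e_prev≈-22.522596; u=0·(-13.132463)+5/4·0.219858+1·(-22.522596)≈-22.247773; next y=-3/10·17.132463+1/2·(-22.247773)≈-16.263626

0 4 9.000 0.000
1 4 -0.125 4.500
2 4 17.053 -1.413
3 4 -5.410 8.950
4 4 31.031 -5.390
5 4 -22.248 17.132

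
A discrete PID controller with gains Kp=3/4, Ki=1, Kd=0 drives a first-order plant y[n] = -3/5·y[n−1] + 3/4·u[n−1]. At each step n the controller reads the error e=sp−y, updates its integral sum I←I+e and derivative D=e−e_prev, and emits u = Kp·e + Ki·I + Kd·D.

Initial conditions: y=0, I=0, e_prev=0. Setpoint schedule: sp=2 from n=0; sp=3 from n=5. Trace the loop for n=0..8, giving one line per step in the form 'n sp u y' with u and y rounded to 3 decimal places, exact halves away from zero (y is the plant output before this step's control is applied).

0 2 3.500 0.000
1 2 0.906 2.625
2 2 6.442 -0.895
3 2 -1.625 5.369
4 2 12.171 -4.440
5 3 -8.045 11.792
6 3 26.740 -13.109
7 3 -28.952 27.920
8 3 62.303 -38.466

(exact arithmetic carried between steps; '≈' marks a value shown rounded to 6 d.p. or computed from one; I and e_prev carry over from the previous line; the table rounds u and y to 3 d.p., halves away from zero)
n=0: y=0, sp=2, e=sp−y=2; I=2, D=e−e_prev=2; u=3/4·2+1·2+0·2=3.5; next y=-3/5·0+3/4·3.5=2.625
n=1: y=2.625, sp=2, e=sp−y=-0.625; I=1.375, D=e−e_prev=-2.625; u=3/4·(-0.625)+1·1.375+0·(-2.625)=0.90625; next y=-3/5·2.625+3/4·0.90625≈-0.895313
n=2: y≈-0.895313, sp=2, e=sp−y≈2.895313; I≈4.270313, D=e−e_prev≈3.520313; u=3/4·2.895313+1·4.270313+0·3.520313≈6.441797; next y=-3/5·(-0.895313)+3/4·6.441797≈5.368535
n=3: y≈5.368535, sp=2, e=sp−y≈-3.368535; I≈0.901777, D=e−e_prev≈-6.263848; u=3/4·(-3.368535)+1·0.901777+0·(-6.263848)≈-1.624624; next y=-3/5·5.368535+3/4·(-1.624624)≈-4.439589
n=4: y≈-4.439589, sp=2, e=sp−y≈6.439589; I≈7.341366, D=e−e_prev≈9.808124; u=3/4·6.439589+1·7.341366+0·9.808124≈12.171058; next y=-3/5·(-4.439589)+3/4·12.171058≈11.792047
n=5: y≈11.792047, sp=3, e=sp−y≈-8.792047; I≈-1.450681, D=e−e_prev≈-15.231636; u=3/4·(-8.792047)+1·(-1.450681)+0·(-15.231636)≈-8.044716; next y=-3/5·11.792047+3/4·(-8.044716)≈-13.108765
n=6: y≈-13.108765, sp=3, e=sp−y≈16.108765; I≈14.658085, D=e−e_prev≈24.900813; u=3/4·16.108765+1·14.658085+0·24.900813≈26.739659; next y=-3/5·(-13.108765)+3/4·26.739659≈27.920003
n=7: y≈27.920003, sp=3, e=sp−y≈-24.920003; I≈-10.261919, D=e−e_prev≈-41.028769; u=3/4·(-24.920003)+1·(-10.261919)+0·(-41.028769)≈-28.951921; next y=-3/5·27.920003+3/4·(-28.951921)≈-38.465943
n=8: y≈-38.465943, sp=3, e=sp−y≈41.465943; I≈31.204024, D=e−e_prev≈66.385946; u=3/4·41.465943+1·31.204024+0·66.385946≈62.303481; next y=-3/5·(-38.465943)+3/4·62.303481≈69.807177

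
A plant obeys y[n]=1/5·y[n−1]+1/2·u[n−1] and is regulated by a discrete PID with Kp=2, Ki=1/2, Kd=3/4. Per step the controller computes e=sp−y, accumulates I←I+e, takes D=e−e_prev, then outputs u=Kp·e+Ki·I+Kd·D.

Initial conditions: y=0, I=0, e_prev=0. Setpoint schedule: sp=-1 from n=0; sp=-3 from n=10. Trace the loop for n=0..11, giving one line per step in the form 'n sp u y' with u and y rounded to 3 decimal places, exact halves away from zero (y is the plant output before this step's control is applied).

0 -1 -3.250 0.000
1 -1 2.281 -1.625
2 -1 -6.557 0.816
3 -1 7.141 -3.115
4 -1 -14.454 2.948
5 -1 19.271 -6.637
6 -1 -33.672 8.308
7 -1 49.201 -15.174
8 -1 -80.728 21.566
9 -1 122.798 -36.051
10 -3 -202.669 54.189
11 -3 308.144 -90.497

(exact arithmetic carried between steps; '≈' marks a value shown rounded to 6 d.p. or computed from one; I and e_prev carry over from the previous line; the table rounds u and y to 3 d.p., halves away from zero)
n=0: y=0, sp=-1, e=sp−y=-1; I=-1, D=e−e_prev=-1; u=2·(-1)+1/2·(-1)+3/4·(-1)=-3.25; next y=1/5·0+1/2·(-3.25)=-1.625
n=1: y=-1.625, sp=-1, e=sp−y=0.625; I=-0.375, D=e−e_prev=1.625; u=2·0.625+1/2·(-0.375)+3/4·1.625=2.28125; next y=1/5·(-1.625)+1/2·2.28125=0.815625
n=2: y=0.815625, sp=-1, e=sp−y=-1.815625; I=-2.190625, D=e−e_prev=-2.440625; u=2·(-1.815625)+1/2·(-2.190625)+3/4·(-2.440625)≈-6.557031; next y=1/5·0.815625+1/2·(-6.557031)≈-3.115391
n=3: y≈-3.115391, sp=-1, e=sp−y≈2.115391; I≈-0.075234, D=e−e_prev≈3.931016; u=2·2.115391+1/2·(-0.075234)+3/4·3.931016≈7.141426; next y=1/5·(-3.115391)+1/2·7.141426≈2.947635
n=4: y≈2.947635, sp=-1, e=sp−y≈-3.947635; I≈-4.022869, D=e−e_prev≈-6.063025; u=2·(-3.947635)+1/2·(-4.022869)+3/4·(-6.063025)≈-14.453973; next y=1/5·2.947635+1/2·(-14.453973)≈-6.637460
n=5: y≈-6.637460, sp=-1, e=sp−y≈5.637460; I≈1.614590, D=e−e_prev≈9.585094; u=2·5.637460+1/2·1.614590+3/4·9.585094≈19.271035; next y=1/5·(-6.637460)+1/2·19.271035≈8.308026
n=6: y≈8.308026, sp=-1, e=sp−y≈-9.308026; I≈-7.693435, D=e−e_prev≈-14.945485; u=2·(-9.308026)+1/2·(-7.693435)+3/4·(-14.945485)≈-33.671883; next y=1/5·8.308026+1/2·(-33.671883)≈-15.174336
n=7: y≈-15.174336, sp=-1, e=sp−y≈14.174336; I≈6.480901, D=e−e_prev≈23.482362; u=2·14.174336+1/2·6.480901+3/4·23.482362≈49.200895; next y=1/5·(-15.174336)+1/2·49.200895≈21.565580
n=8: y≈21.565580, sp=-1, e=sp−y≈-22.565580; I≈-16.084679, D=e−e_prev≈-36.739917; u=2·(-22.565580)+1/2·(-16.084679)+3/4·(-36.739917)≈-80.728437; next y=1/5·21.565580+1/2·(-80.728437)≈-36.051103
n=9: y≈-36.051103, sp=-1, e=sp−y≈35.051103; I≈18.966424, D=e−e_prev≈57.616683; u=2·35.051103+1/2·18.966424+3/4·57.616683≈122.797929; next y=1/5·(-36.051103)+1/2·122.797929≈54.188744
n=10: y≈54.188744, sp=-3, e=sp−y≈-57.188744; I≈-38.222320, D=e−e_prev≈-92.239847; u=2·(-57.188744)+1/2·(-38.222320)+3/4·(-92.239847)≈-202.668533; next y=1/5·54.188744+1/2·(-202.668533)≈-90.496518
n=11: y≈-90.496518, sp=-3, e=sp−y≈87.496518; I≈49.274197, D=e−e_prev≈144.685262; u=2·87.496518+1/2·49.274197+3/4·144.685262≈308.144081; next y=1/5·(-90.496518)+1/2·308.144081≈135.972737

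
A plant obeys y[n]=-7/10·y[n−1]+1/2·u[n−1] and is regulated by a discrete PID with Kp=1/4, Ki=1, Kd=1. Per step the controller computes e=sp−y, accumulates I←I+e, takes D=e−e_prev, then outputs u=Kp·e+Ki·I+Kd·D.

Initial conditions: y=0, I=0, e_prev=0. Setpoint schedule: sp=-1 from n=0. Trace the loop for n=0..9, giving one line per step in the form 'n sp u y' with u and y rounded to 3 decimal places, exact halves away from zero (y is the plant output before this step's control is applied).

0 -1 -2.250 0.000
1 -1 0.281 -1.125
2 -1 -5.338 0.928
3 -1 4.342 -3.319
4 -1 -15.165 4.494
5 -1 21.405 -10.729
6 -1 -49.208 18.213
7 -1 85.544 -37.353
8 -1 -172.780 68.919
9 -1 321.565 -134.633

(exact arithmetic carried between steps; '≈' marks a value shown rounded to 6 d.p. or computed from one; I and e_prev carry over from the previous line; the table rounds u and y to 3 d.p., halves away from zero)
n=0: y=0, sp=-1, e=sp−y=-1; I=-1, D=e−e_prev=-1; u=1/4·(-1)+1·(-1)+1·(-1)=-2.25; next y=-7/10·0+1/2·(-2.25)=-1.125
n=1: y=-1.125, sp=-1, e=sp−y=0.125; I=-0.875, D=e−e_prev=1.125; u=1/4·0.125+1·(-0.875)+1·1.125=0.28125; next y=-7/10·(-1.125)+1/2·0.28125=0.928125
n=2: y=0.928125, sp=-1, e=sp−y=-1.928125; I=-2.803125, D=e−e_prev=-2.053125; u=1/4·(-1.928125)+1·(-2.803125)+1·(-2.053125)≈-5.338281; next y=-7/10·0.928125+1/2·(-5.338281)≈-3.318828
n=3: y≈-3.318828, sp=-1, e=sp−y≈2.318828; I≈-0.484297, D=e−e_prev≈4.246953; u=1/4·2.318828+1·(-0.484297)+1·4.246953≈4.342363; next y=-7/10·(-3.318828)+1/2·4.342363≈4.494361
n=4: y≈4.494361, sp=-1, e=sp−y≈-5.494361; I≈-5.978658, D=e−e_prev≈-7.813189; u=1/4·(-5.494361)+1·(-5.978658)+1·(-7.813189)≈-15.165438; next y=-7/10·4.494361+1/2·(-15.165438)≈-10.728772
n=5: y≈-10.728772, sp=-1, e=sp−y≈9.728772; I≈3.750114, D=e−e_prev≈15.223133; u=1/4·9.728772+1·3.750114+1·15.223133≈21.405440; next y=-7/10·(-10.728772)+1/2·21.405440≈18.212860
n=6: y≈18.212860, sp=-1, e=sp−y≈-19.212860; I≈-15.462747, D=e−e_prev≈-28.941632; u=1/4·(-19.212860)+1·(-15.462747)+1·(-28.941632)≈-49.207594; next y=-7/10·18.212860+1/2·(-49.207594)≈-37.352799
n=7: y≈-37.352799, sp=-1, e=sp−y≈36.352799; I≈20.890053, D=e−e_prev≈55.565660; u=1/4·36.352799+1·20.890053+1·55.565660≈85.543912; next y=-7/10·(-37.352799)+1/2·85.543912≈68.918915
n=8: y≈68.918915, sp=-1, e=sp−y≈-69.918915; I≈-49.028863, D=e−e_prev≈-106.271715; u=1/4·(-69.918915)+1·(-49.028863)+1·(-106.271715)≈-172.780306; next y=-7/10·68.918915+1/2·(-172.780306)≈-134.633394
n=9: y≈-134.633394, sp=-1, e=sp−y≈133.633394; I≈84.604531, D=e−e_prev≈203.552309; u=1/4·133.633394+1·84.604531+1·203.552309≈321.565189; next y=-7/10·(-134.633394)+1/2·321.565189≈255.025970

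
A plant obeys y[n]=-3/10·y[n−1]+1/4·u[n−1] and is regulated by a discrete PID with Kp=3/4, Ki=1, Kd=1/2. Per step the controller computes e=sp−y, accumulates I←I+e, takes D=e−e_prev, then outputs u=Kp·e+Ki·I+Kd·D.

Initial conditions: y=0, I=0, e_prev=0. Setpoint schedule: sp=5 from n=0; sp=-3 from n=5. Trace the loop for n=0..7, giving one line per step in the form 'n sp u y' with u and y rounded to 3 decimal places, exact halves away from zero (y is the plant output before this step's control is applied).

0 5 11.250 0.000
1 5 7.422 2.813
2 5 15.067 1.012
3 5 12.639 3.463
4 5 18.422 2.121
5 -3 -1.529 3.969
6 -3 8.896 -1.573
7 -3 -4.907 2.696

(exact arithmetic carried between steps; '≈' marks a value shown rounded to 6 d.p. or computed from one; I and e_prev carry over from the previous line; the table rounds u and y to 3 d.p., halves away from zero)
n=0: y=0, sp=5, e=sp−y=5; I=5, D=e−e_prev=5; u=3/4·5+1·5+1/2·5=11.25; next y=-3/10·0+1/4·11.25=2.8125
n=1: y=2.8125, sp=5, e=sp−y=2.1875; I=7.1875, D=e−e_prev=-2.8125; u=3/4·2.1875+1·7.1875+1/2·(-2.8125)=7.421875; next y=-3/10·2.8125+1/4·7.421875≈1.011719
n=2: y≈1.011719, sp=5, e=sp−y≈3.988281; I≈11.175781, D=e−e_prev≈1.800781; u=3/4·3.988281+1·11.175781+1/2·1.800781≈15.067383; next y=-3/10·1.011719+1/4·15.067383≈3.463330
n=3: y≈3.463330, sp=5, e=sp−y≈1.536670; I≈12.712451, D=e−e_prev≈-2.451611; u=3/4·1.536670+1·12.712451+1/2·(-2.451611)≈12.639148; next y=-3/10·3.463330+1/4·12.639148≈2.120788
n=4: y≈2.120788, sp=5, e=sp−y≈2.879212; I≈15.591663, D=e−e_prev≈1.342542; u=3/4·2.879212+1·15.591663+1/2·1.342542≈18.422343; next y=-3/10·2.120788+1/4·18.422343≈3.969349
n=5: y≈3.969349, sp=-3, e=sp−y≈-6.969349; I≈8.622314, D=e−e_prev≈-9.848561; u=3/4·(-6.969349)+1·8.622314+1/2·(-9.848561)≈-1.528979; next y=-3/10·3.969349+1/4·(-1.528979)≈-1.573050
n=6: y≈-1.573050, sp=-3, e=sp−y≈-1.426950; I≈7.195363, D=e−e_prev≈5.542399; u=3/4·(-1.426950)+1·7.195363+1/2·5.542399≈8.896350; next y=-3/10·(-1.573050)+1/4·8.896350≈2.696002
n=7: y≈2.696002, sp=-3, e=sp−y≈-5.696002; I≈1.499361, D=e−e_prev≈-4.269052; u=3/4·(-5.696002)+1·1.499361+1/2·(-4.269052)≈-4.907167; next y=-3/10·2.696002+1/4·(-4.907167)≈-2.035592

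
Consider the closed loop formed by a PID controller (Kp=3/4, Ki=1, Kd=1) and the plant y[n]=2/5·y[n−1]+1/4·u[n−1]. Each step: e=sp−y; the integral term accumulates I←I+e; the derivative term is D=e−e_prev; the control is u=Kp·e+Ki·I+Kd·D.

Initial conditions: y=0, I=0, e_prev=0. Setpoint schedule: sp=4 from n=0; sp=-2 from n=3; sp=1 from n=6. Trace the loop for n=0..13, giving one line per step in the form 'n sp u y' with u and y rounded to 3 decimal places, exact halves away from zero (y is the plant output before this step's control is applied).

(exact arithmetic carried between steps; '≈' marks a value shown rounded to 6 d.p. or computed from one; I and e_prev carry over from the previous line; the table rounds u and y to 3 d.p., halves away from zero)
n=0: y=0, sp=4, e=sp−y=4; I=4, D=e−e_prev=4; u=3/4·4+1·4+1·4=11; next y=2/5·0+1/4·11=2.75
n=1: y=2.75, sp=4, e=sp−y=1.25; I=5.25, D=e−e_prev=-2.75; u=3/4·1.25+1·5.25+1·(-2.75)=3.4375; next y=2/5·2.75+1/4·3.4375=1.959375
n=2: y=1.959375, sp=4, e=sp−y=2.040625; I=7.290625, D=e−e_prev=0.790625; u=3/4·2.040625+1·7.290625+1·0.790625≈9.611719; next y=2/5·1.959375+1/4·9.611719≈3.186680
n=3: y≈3.186680, sp=-2, e=sp−y≈-5.186680; I≈2.103945, D=e−e_prev≈-7.227305; u=3/4·(-5.186680)+1·2.103945+1·(-7.227305)≈-9.013369; next y=2/5·3.186680+1/4·(-9.013369)≈-0.978670
n=4: y≈-0.978670, sp=-2, e=sp−y≈-1.021330; I≈1.082616, D=e−e_prev≈4.165350; u=3/4·(-1.021330)+1·1.082616+1·4.165350≈4.481969; next y=2/5·(-0.978670)+1/4·4.481969≈0.729024
n=5: y≈0.729024, sp=-2, e=sp−y≈-2.729024; I≈-1.646408, D=e−e_prev≈-1.707694; u=3/4·(-2.729024)+1·(-1.646408)+1·(-1.707694)≈-5.400871; next y=2/5·0.729024+1/4·(-5.400871)≈-1.058608
n=6: y≈-1.058608, sp=1, e=sp−y≈2.058608; I≈0.412200, D=e−e_prev≈4.787632; u=3/4·2.058608+1·0.412200+1·4.787632≈6.743788; next y=2/5·(-1.058608)+1/4·6.743788≈1.262504
n=7: y≈1.262504, sp=1, e=sp−y≈-0.262504; I≈0.149696, D=e−e_prev≈-2.321112; u=3/4·(-0.262504)+1·0.149696+1·(-2.321112)≈-2.368294; next y=2/5·1.262504+1/4·(-2.368294)≈-0.087072
n=8: y≈-0.087072, sp=1, e=sp−y≈1.087072; I≈1.236768, D=e−e_prev≈1.349576; u=3/4·1.087072+1·1.236768+1·1.349576≈3.401648; next y=2/5·(-0.087072)+1/4·3.401648≈0.815583
n=9: y≈0.815583, sp=1, e=sp−y≈0.184417; I≈1.421185, D=e−e_prev≈-0.902655; u=3/4·0.184417+1·1.421185+1·(-0.902655)≈0.656842; next y=2/5·0.815583+1/4·0.656842≈0.490444
n=10: y≈0.490444, sp=1, e=sp−y≈0.509556; I≈1.930741, D=e−e_prev≈0.325139; u=3/4·0.509556+1·1.930741+1·0.325139≈2.638047; next y=2/5·0.490444+1/4·2.638047≈0.855689
n=11: y≈0.855689, sp=1, e=sp−y≈0.144311; I≈2.075052, D=e−e_prev≈-0.365246; u=3/4·0.144311+1·2.075052+1·(-0.365246)≈1.818039; next y=2/5·0.855689+1/4·1.818039≈0.796786
n=12: y≈0.796786, sp=1, e=sp−y≈0.203214; I≈2.278266, D=e−e_prev≈0.058904; u=3/4·0.203214+1·2.278266+1·0.058904≈2.489581; next y=2/5·0.796786+1/4·2.489581≈0.941109
n=13: y≈0.941109, sp=1, e=sp−y≈0.058891; I≈2.337157, D=e−e_prev≈-0.144324; u=3/4·0.058891+1·2.337157+1·(-0.144324)≈2.237001; next y=2/5·0.941109+1/4·2.237001≈0.935694

0 4 11.000 0.000
1 4 3.438 2.750
2 4 9.612 1.959
3 -2 -9.013 3.187
4 -2 4.482 -0.979
5 -2 -5.401 0.729
6 1 6.744 -1.059
7 1 -2.368 1.263
8 1 3.402 -0.087
9 1 0.657 0.816
10 1 2.638 0.490
11 1 1.818 0.856
12 1 2.490 0.797
13 1 2.237 0.941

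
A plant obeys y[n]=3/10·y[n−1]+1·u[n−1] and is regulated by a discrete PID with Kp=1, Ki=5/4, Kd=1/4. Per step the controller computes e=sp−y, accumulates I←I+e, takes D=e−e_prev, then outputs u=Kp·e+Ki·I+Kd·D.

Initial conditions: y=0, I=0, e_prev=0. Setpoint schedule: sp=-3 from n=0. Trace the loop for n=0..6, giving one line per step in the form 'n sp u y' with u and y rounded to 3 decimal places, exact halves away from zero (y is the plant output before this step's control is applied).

0 -3 -7.500 0.000
1 -3 8.250 -7.500
2 -3 -21.750 6.000
3 -3 35.250 -19.950
4 -3 -73.088 29.265
5 -3 132.818 -64.308
6 -3 -258.524 113.525

(exact arithmetic carried between steps; '≈' marks a value shown rounded to 6 d.p. or computed from one; I and e_prev carry over from the previous line; the table rounds u and y to 3 d.p., halves away from zero)
n=0: y=0, sp=-3, e=sp−y=-3; I=-3, D=e−e_prev=-3; u=1·(-3)+5/4·(-3)+1/4·(-3)=-7.5; next y=3/10·0+1·(-7.5)=-7.5
n=1: y=-7.5, sp=-3, e=sp−y=4.5; I=1.5, D=e−e_prev=7.5; u=1·4.5+5/4·1.5+1/4·7.5=8.25; next y=3/10·(-7.5)+1·8.25=6
n=2: y=6, sp=-3, e=sp−y=-9; I=-7.5, D=e−e_prev=-13.5; u=1·(-9)+5/4·(-7.5)+1/4·(-13.5)=-21.75; next y=3/10·6+1·(-21.75)=-19.95
n=3: y=-19.95, sp=-3, e=sp−y=16.95; I=9.45, D=e−e_prev=25.95; u=1·16.95+5/4·9.45+1/4·25.95=35.25; next y=3/10·(-19.95)+1·35.25=29.265
n=4: y=29.265, sp=-3, e=sp−y=-32.265; I=-22.815, D=e−e_prev=-49.215; u=1·(-32.265)+5/4·(-22.815)+1/4·(-49.215)=-73.0875; next y=3/10·29.265+1·(-73.0875)=-64.308
n=5: y=-64.308, sp=-3, e=sp−y=61.308; I=38.493, D=e−e_prev=93.573; u=1·61.308+5/4·38.493+1/4·93.573=132.8175; next y=3/10·(-64.308)+1·132.8175=113.5251
n=6: y=113.5251, sp=-3, e=sp−y=-116.5251; I=-78.0321, D=e−e_prev=-177.8331; u=1·(-116.5251)+5/4·(-78.0321)+1/4·(-177.8331)=-258.5235; next y=3/10·113.5251+1·(-258.5235)=-224.46597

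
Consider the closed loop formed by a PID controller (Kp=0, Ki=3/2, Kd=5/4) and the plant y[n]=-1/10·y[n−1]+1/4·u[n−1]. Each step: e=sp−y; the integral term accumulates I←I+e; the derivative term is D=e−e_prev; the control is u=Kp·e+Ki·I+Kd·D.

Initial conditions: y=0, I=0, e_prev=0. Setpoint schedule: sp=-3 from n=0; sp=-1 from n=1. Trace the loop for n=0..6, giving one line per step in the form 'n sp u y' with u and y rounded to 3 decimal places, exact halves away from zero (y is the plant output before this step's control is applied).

0 -3 -8.250 0.000
1 -1 2.172 -2.063
2 -1 -9.045 0.749
3 -1 0.331 -2.336
4 -1 -8.816 0.316
5 -1 -0.457 -2.236
6 -1 -8.242 0.109

(exact arithmetic carried between steps; '≈' marks a value shown rounded to 6 d.p. or computed from one; I and e_prev carry over from the previous line; the table rounds u and y to 3 d.p., halves away from zero)
n=0: y=0, sp=-3, e=sp−y=-3; I=-3, D=e−e_prev=-3; u=0·(-3)+3/2·(-3)+5/4·(-3)=-8.25; next y=-1/10·0+1/4·(-8.25)=-2.0625
n=1: y=-2.0625, sp=-1, e=sp−y=1.0625; I=-1.9375, D=e−e_prev=4.0625; u=0·1.0625+3/2·(-1.9375)+5/4·4.0625=2.171875; next y=-1/10·(-2.0625)+1/4·2.171875≈0.749219
n=2: y≈0.749219, sp=-1, e=sp−y≈-1.749219; I≈-3.686719, D=e−e_prev≈-2.811719; u=0·(-1.749219)+3/2·(-3.686719)+5/4·(-2.811719)≈-9.044727; next y=-1/10·0.749219+1/4·(-9.044727)≈-2.336104
n=3: y≈-2.336104, sp=-1, e=sp−y≈1.336104; I≈-2.350615, D=e−e_prev≈3.085322; u=0·1.336104+3/2·(-2.350615)+5/4·3.085322≈0.330730; next y=-1/10·(-2.336104)+1/4·0.330730≈0.316293
n=4: y≈0.316293, sp=-1, e=sp−y≈-1.316293; I≈-3.666908, D=e−e_prev≈-2.652396; u=0·(-1.316293)+3/2·(-3.666908)+5/4·(-2.652396)≈-8.815858; next y=-1/10·0.316293+1/4·(-8.815858)≈-2.235594
n=5: y≈-2.235594, sp=-1, e=sp−y≈1.235594; I≈-2.431314, D=e−e_prev≈2.551887; u=0·1.235594+3/2·(-2.431314)+5/4·2.551887≈-0.457113; next y=-1/10·(-2.235594)+1/4·(-0.457113)≈0.109281
n=6: y≈0.109281, sp=-1, e=sp−y≈-1.109281; I≈-3.540595, D=e−e_prev≈-2.344875; u=0·(-1.109281)+3/2·(-3.540595)+5/4·(-2.344875)≈-8.241986; next y=-1/10·0.109281+1/4·(-8.241986)≈-2.071425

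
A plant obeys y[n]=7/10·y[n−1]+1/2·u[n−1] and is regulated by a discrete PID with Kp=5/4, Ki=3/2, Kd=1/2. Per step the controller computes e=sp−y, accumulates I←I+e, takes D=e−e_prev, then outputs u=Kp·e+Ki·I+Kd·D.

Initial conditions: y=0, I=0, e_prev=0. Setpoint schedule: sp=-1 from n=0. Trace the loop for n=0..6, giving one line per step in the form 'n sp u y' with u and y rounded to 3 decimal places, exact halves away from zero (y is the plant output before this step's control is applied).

(exact arithmetic carried between steps; '≈' marks a value shown rounded to 6 d.p. or computed from one; I and e_prev carry over from the previous line; the table rounds u and y to 3 d.p., halves away from zero)
n=0: y=0, sp=-1, e=sp−y=-1; I=-1, D=e−e_prev=-1; u=5/4·(-1)+3/2·(-1)+1/2·(-1)=-3.25; next y=7/10·0+1/2·(-3.25)=-1.625
n=1: y=-1.625, sp=-1, e=sp−y=0.625; I=-0.375, D=e−e_prev=1.625; u=5/4·0.625+3/2·(-0.375)+1/2·1.625=1.03125; next y=7/10·(-1.625)+1/2·1.03125=-0.621875
n=2: y=-0.621875, sp=-1, e=sp−y=-0.378125; I=-0.753125, D=e−e_prev=-1.003125; u=5/4·(-0.378125)+3/2·(-0.753125)+1/2·(-1.003125)≈-2.103906; next y=7/10·(-0.621875)+1/2·(-2.103906)≈-1.487266
n=3: y≈-1.487266, sp=-1, e=sp−y≈0.487266; I≈-0.265859, D=e−e_prev≈0.865391; u=5/4·0.487266+3/2·(-0.265859)+1/2·0.865391≈0.642988; next y=7/10·(-1.487266)+1/2·0.642988≈-0.719592
n=4: y≈-0.719592, sp=-1, e=sp−y≈-0.280408; I≈-0.546268, D=e−e_prev≈-0.767674; u=5/4·(-0.280408)+3/2·(-0.546268)+1/2·(-0.767674)≈-1.553749; next y=7/10·(-0.719592)+1/2·(-1.553749)≈-1.280589
n=5: y≈-1.280589, sp=-1, e=sp−y≈0.280589; I≈-0.265679, D=e−e_prev≈0.560997; u=5/4·0.280589+3/2·(-0.265679)+1/2·0.560997≈0.232715; next y=7/10·(-1.280589)+1/2·0.232715≈-0.780054
n=6: y≈-0.780054, sp=-1, e=sp−y≈-0.219946; I≈-0.485625, D=e−e_prev≈-0.500534; u=5/4·(-0.219946)+3/2·(-0.485625)+1/2·(-0.500534)≈-1.253637; next y=7/10·(-0.780054)+1/2·(-1.253637)≈-1.172856

0 -1 -3.250 0.000
1 -1 1.031 -1.625
2 -1 -2.104 -0.622
3 -1 0.643 -1.487
4 -1 -1.554 -0.720
5 -1 0.233 -1.281
6 -1 -1.254 -0.780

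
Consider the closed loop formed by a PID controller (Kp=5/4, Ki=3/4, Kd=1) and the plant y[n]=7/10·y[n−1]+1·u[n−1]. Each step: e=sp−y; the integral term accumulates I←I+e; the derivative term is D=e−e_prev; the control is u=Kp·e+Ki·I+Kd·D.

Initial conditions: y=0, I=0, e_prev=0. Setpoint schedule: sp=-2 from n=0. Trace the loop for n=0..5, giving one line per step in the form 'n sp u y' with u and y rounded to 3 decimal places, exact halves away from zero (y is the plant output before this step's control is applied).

0 -2 -6.000 0.000
1 -2 12.500 -6.000
2 -2 -33.400 8.300
3 -2 80.845 -27.590
4 -2 -203.219 61.532
5 -2 503.289 -160.146

(exact arithmetic carried between steps; '≈' marks a value shown rounded to 6 d.p. or computed from one; I and e_prev carry over from the previous line; the table rounds u and y to 3 d.p., halves away from zero)
n=0: y=0, sp=-2, e=sp−y=-2; I=-2, D=e−e_prev=-2; u=5/4·(-2)+3/4·(-2)+1·(-2)=-6; next y=7/10·0+1·(-6)=-6
n=1: y=-6, sp=-2, e=sp−y=4; I=2, D=e−e_prev=6; u=5/4·4+3/4·2+1·6=12.5; next y=7/10·(-6)+1·12.5=8.3
n=2: y=8.3, sp=-2, e=sp−y=-10.3; I=-8.3, D=e−e_prev=-14.3; u=5/4·(-10.3)+3/4·(-8.3)+1·(-14.3)=-33.4; next y=7/10·8.3+1·(-33.4)=-27.59
n=3: y=-27.59, sp=-2, e=sp−y=25.59; I=17.29, D=e−e_prev=35.89; u=5/4·25.59+3/4·17.29+1·35.89=80.845; next y=7/10·(-27.59)+1·80.845=61.532
n=4: y=61.532, sp=-2, e=sp−y=-63.532; I=-46.242, D=e−e_prev=-89.122; u=5/4·(-63.532)+3/4·(-46.242)+1·(-89.122)=-203.2185; next y=7/10·61.532+1·(-203.2185)=-160.1461
n=5: y=-160.1461, sp=-2, e=sp−y=158.1461; I=111.9041, D=e−e_prev=221.6781; u=5/4·158.1461+3/4·111.9041+1·221.6781=503.2888; next y=7/10·(-160.1461)+1·503.2888=391.18653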